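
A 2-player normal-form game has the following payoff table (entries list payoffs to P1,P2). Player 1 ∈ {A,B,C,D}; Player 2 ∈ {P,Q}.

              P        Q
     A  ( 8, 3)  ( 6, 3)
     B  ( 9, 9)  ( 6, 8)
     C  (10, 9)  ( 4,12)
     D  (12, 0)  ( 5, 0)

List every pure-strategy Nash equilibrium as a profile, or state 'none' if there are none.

(A,P): not NE [P1→D gives 12>8]
(A,Q): NE
(B,P): not NE [P1→D gives 12>9]
(B,Q): not NE [P2→P gives 9>8]
(C,P): not NE [P1→D gives 12>10; P2→Q gives 12>9]
(C,Q): not NE [P1→B gives 6>4]
(D,P): NE
(D,Q): not NE [P1→B gives 6>5]

Nash profiles: (A,Q), (D,P)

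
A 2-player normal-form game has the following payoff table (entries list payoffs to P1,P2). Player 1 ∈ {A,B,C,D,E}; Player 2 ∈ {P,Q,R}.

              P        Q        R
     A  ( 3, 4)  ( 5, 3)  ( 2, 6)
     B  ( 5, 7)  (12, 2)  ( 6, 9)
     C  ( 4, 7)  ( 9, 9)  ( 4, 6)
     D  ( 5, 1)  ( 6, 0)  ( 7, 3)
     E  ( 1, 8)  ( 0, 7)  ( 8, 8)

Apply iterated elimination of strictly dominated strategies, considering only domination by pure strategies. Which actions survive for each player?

P1 drop A (B beats it: P:5>3 Q:12>5 R:6>2)
P1 drop C (B beats it: P:5>4 Q:12>9 R:6>4)
P2 drop Q (P beats it: B:7>2 D:1>0 E:8>7)
P1→{B,D,E} P2→{P,R}

Survivors P1:{B,D,E} P2:{P,R}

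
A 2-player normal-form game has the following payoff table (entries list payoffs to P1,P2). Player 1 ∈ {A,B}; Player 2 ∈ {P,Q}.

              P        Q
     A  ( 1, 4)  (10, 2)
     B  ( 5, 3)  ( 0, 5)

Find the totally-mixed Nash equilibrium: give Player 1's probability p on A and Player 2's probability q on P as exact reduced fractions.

(p,q) = (1/2, 5/7)

P1 indiff ⇒ q·1+(1-q)·10 = q·5+(1-q)·0 ⇒ q(-4) = (1-q)(-10) ⇒ q = 5/7
P2 indiff ⇒ p·4+(1-p)·3 = p·2+(1-p)·5 ⇒ p(2) = (1-p)(2) ⇒ p = 1/2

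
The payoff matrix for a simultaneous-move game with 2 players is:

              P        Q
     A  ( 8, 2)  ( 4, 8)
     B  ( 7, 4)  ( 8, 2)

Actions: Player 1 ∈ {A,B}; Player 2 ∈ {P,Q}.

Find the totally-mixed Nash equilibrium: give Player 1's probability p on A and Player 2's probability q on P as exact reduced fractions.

P1 indiff ⇒ q·8+(1-q)·4 = q·7+(1-q)·8 ⇒ q(1) = (1-q)(4) ⇒ q = 4/5
P2 indiff ⇒ p·2+(1-p)·4 = p·8+(1-p)·2 ⇒ p(-6) = (1-p)(-2) ⇒ p = 1/4

p=1/4, q=4/5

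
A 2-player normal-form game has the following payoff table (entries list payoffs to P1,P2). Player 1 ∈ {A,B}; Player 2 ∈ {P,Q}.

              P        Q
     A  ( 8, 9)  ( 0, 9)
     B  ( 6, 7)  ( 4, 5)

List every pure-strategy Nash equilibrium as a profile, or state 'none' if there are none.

(A,P): NE
(A,Q): not NE [P1→B gives 4>0]
(B,P): not NE [P1→A gives 8>6]
(B,Q): not NE [P2→P gives 7>5]

NE set: (A,P)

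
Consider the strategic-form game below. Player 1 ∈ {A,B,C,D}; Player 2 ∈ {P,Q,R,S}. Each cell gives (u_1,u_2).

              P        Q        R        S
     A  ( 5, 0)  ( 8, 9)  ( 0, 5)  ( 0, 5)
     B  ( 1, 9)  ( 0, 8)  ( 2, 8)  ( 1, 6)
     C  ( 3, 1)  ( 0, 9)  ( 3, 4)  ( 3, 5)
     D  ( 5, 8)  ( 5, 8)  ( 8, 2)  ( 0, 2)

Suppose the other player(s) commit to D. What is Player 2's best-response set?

argmax u_2 = {P,Q}

u_2(P vs D) = 8
u_2(Q vs D) = 8
u_2(R vs D) = 2
u_2(S vs D) = 2
max payoff 8 at {P,Q}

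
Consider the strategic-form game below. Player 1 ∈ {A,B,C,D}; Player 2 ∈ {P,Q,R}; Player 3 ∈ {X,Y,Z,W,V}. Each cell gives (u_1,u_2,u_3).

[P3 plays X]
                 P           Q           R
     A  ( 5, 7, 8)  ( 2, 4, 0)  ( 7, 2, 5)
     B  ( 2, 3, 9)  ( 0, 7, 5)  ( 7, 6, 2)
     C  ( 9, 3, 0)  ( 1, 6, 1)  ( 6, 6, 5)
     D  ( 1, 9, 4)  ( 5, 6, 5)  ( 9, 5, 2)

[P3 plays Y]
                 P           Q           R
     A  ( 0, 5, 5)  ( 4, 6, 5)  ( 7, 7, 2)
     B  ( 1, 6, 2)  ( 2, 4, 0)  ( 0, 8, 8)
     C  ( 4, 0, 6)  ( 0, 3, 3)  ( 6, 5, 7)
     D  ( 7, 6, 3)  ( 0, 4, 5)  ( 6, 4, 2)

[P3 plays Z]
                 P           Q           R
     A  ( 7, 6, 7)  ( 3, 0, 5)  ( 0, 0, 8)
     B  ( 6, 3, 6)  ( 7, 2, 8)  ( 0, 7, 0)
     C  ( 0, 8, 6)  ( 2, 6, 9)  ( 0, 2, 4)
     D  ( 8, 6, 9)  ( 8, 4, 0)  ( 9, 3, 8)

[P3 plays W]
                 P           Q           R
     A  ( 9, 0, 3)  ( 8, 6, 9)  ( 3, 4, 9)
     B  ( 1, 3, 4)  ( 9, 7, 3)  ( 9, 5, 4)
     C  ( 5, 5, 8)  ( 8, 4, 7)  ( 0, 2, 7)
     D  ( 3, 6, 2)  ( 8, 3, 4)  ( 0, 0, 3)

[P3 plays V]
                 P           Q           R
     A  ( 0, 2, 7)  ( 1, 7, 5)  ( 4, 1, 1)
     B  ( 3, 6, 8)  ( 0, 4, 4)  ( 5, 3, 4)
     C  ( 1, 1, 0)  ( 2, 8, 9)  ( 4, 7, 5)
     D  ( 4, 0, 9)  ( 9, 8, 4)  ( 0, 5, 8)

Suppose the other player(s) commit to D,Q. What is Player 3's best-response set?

P3 best: {X,Y}

u_3(X vs D,Q) = 5
u_3(Y vs D,Q) = 5
u_3(Z vs D,Q) = 0
u_3(W vs D,Q) = 4
u_3(V vs D,Q) = 4
max payoff 5 at {X,Y}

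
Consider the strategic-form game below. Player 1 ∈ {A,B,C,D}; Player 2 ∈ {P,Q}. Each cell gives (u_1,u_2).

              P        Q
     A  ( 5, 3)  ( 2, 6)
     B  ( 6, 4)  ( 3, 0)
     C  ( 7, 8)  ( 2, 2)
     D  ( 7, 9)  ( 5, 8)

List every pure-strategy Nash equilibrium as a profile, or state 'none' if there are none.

PSNE = {(C,P), (D,P)}

(A,P): not NE [P1→D gives 7>5; P2→Q gives 6>3]
(A,Q): not NE [P1→D gives 5>2]
(B,P): not NE [P1→D gives 7>6]
(B,Q): not NE [P1→D gives 5>3; P2→P gives 4>0]
(C,P): NE
(C,Q): not NE [P1→D gives 5>2; P2→P gives 8>2]
(D,P): NE
(D,Q): not NE [P2→P gives 9>8]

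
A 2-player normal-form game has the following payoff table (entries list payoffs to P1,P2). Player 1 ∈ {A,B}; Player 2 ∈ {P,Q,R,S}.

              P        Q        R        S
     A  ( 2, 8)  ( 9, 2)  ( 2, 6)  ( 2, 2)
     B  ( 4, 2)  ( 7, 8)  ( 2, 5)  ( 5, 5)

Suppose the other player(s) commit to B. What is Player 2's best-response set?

u_2(P vs B) = 2
u_2(Q vs B) = 8
u_2(R vs B) = 5
u_2(S vs B) = 5
max payoff 8 at {Q}

P2 best: {Q}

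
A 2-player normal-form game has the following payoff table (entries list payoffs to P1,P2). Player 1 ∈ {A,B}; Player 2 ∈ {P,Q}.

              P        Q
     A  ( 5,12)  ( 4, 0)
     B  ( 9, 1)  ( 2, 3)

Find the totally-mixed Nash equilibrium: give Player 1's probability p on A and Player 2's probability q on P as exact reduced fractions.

p=1/7, q=1/3

P1 indiff ⇒ q·5+(1-q)·4 = q·9+(1-q)·2 ⇒ q(-4) = (1-q)(-2) ⇒ q = 1/3
P2 indiff ⇒ p·12+(1-p)·1 = p·0+(1-p)·3 ⇒ p(12) = (1-p)(2) ⇒ p = 1/7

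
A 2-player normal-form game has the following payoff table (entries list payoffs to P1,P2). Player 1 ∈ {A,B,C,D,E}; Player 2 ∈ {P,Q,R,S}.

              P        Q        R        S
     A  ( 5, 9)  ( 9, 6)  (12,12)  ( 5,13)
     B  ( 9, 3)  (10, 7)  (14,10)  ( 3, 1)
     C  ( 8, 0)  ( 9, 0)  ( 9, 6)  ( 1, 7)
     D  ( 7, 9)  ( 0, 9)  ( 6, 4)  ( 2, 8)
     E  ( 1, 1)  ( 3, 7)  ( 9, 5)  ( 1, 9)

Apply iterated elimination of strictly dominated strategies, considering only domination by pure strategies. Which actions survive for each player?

Survivors P1:{A,B} P2:{R,S}

P1 drop C (B beats it: P:9>8 Q:10>9 R:14>9 S:3>1)
P1 drop D (B beats it: P:9>7 Q:10>0 R:14>6 S:3>2)
P1 drop E (A beats it: P:5>1 Q:9>3 R:12>9 S:5>1)
P2 drop P (R beats it: A:12>9 B:10>3)
P2 drop Q (R beats it: A:12>6 B:10>7)
P1→{A,B} P2→{R,S}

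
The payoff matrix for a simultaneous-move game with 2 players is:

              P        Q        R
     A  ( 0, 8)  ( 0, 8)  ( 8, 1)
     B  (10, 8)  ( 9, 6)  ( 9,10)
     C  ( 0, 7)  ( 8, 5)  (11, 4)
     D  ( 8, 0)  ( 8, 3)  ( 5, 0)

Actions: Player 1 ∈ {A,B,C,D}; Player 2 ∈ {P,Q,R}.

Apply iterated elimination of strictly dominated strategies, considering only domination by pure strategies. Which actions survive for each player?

P1 drop A (B beats it: P:10>0 Q:9>0 R:9>8)
P1 drop D (B beats it: P:10>8 Q:9>8 R:9>5)
P2 drop Q (P beats it: B:8>6 C:7>5)
P1→{B,C} P2→{P,R}

IESDS → P1:{B,C} P2:{P,R}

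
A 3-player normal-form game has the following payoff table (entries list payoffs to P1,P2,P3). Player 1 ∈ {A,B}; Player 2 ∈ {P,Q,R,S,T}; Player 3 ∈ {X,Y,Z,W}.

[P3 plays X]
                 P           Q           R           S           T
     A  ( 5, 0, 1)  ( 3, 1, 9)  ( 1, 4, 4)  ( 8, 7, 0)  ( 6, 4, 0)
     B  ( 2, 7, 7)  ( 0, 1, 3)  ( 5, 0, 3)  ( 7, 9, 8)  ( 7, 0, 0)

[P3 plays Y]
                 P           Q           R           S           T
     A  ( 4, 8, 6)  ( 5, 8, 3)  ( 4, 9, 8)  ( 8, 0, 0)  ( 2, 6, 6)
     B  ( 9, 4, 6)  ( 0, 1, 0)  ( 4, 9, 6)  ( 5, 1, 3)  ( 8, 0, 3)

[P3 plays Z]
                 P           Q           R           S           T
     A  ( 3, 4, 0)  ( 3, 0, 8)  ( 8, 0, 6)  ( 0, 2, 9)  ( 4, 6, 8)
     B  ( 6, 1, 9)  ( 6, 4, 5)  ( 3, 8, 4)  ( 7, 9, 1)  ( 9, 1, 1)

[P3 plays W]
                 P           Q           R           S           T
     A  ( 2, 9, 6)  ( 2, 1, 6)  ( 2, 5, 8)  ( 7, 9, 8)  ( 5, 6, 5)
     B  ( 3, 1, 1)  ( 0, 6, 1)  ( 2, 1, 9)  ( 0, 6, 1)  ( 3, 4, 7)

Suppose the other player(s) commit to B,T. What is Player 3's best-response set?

P3 best: {W}

u_3(X vs B,T) = 0
u_3(Y vs B,T) = 3
u_3(Z vs B,T) = 1
u_3(W vs B,T) = 7
max payoff 7 at {W}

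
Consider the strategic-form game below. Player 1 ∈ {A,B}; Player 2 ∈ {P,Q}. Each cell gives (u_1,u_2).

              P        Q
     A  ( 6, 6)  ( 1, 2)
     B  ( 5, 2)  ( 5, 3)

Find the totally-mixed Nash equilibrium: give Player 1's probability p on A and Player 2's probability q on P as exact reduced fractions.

P1 indiff ⇒ q·6+(1-q)·1 = q·5+(1-q)·5 ⇒ q(1) = (1-q)(4) ⇒ q = 4/5
P2 indiff ⇒ p·6+(1-p)·2 = p·2+(1-p)·3 ⇒ p(4) = (1-p)(1) ⇒ p = 1/5

p=1/5, q=4/5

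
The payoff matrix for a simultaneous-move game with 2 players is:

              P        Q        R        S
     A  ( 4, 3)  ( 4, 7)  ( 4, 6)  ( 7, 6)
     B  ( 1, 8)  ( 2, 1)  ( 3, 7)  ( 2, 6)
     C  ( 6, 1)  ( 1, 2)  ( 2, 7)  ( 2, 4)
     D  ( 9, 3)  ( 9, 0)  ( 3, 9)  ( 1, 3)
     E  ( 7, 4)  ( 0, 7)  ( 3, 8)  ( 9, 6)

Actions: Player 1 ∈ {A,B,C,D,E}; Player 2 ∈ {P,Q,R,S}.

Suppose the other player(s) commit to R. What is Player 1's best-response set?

P1 best: {A}

u_1(A vs R) = 4
u_1(B vs R) = 3
u_1(C vs R) = 2
u_1(D vs R) = 3
u_1(E vs R) = 3
max payoff 4 at {A}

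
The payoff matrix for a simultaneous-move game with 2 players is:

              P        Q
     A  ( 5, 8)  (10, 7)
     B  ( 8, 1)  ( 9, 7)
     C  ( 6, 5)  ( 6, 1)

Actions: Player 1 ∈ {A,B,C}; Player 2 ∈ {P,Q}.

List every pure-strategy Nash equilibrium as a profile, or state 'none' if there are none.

Equilibria: none

(A,P): not NE [P1→B gives 8>5]
(A,Q): not NE [P2→P gives 8>7]
(B,P): not NE [P2→Q gives 7>1]
(B,Q): not NE [P1→A gives 10>9]
(C,P): not NE [P1→B gives 8>6]
(C,Q): not NE [P1→A gives 10>6; P2→P gives 5>1]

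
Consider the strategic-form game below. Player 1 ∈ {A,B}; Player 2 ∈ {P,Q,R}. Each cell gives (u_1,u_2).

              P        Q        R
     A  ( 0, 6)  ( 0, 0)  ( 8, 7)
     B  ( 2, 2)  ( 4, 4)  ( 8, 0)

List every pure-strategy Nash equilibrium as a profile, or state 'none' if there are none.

Nash profiles: (A,R), (B,Q)

(A,P): not NE [P1→B gives 2>0; P2→R gives 7>6]
(A,Q): not NE [P1→B gives 4>0; P2→R gives 7>0]
(A,R): NE
(B,P): not NE [P2→Q gives 4>2]
(B,Q): NE
(B,R): not NE [P2→Q gives 4>0]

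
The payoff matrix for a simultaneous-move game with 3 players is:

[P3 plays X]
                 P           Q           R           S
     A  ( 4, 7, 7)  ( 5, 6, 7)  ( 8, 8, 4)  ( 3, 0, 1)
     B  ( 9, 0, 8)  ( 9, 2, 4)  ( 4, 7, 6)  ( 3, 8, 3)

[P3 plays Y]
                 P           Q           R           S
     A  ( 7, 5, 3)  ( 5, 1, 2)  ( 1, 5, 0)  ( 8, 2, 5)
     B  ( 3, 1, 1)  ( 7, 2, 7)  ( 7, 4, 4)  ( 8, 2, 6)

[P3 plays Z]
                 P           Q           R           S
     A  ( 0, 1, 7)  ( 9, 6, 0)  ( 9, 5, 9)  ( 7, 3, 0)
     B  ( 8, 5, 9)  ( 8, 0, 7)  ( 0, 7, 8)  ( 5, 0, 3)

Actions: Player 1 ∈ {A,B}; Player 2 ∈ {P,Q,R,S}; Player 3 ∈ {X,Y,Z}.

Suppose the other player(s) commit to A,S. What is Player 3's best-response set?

u_3(X vs A,S) = 1
u_3(Y vs A,S) = 5
u_3(Z vs A,S) = 0
max payoff 5 at {Y}

argmax u_3 = {Y}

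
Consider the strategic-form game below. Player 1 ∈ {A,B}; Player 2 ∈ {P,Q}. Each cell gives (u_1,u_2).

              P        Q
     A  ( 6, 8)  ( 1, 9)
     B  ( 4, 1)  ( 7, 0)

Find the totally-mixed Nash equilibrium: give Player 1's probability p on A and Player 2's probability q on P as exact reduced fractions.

p=1/2, q=3/4

P1 indiff ⇒ q·6+(1-q)·1 = q·4+(1-q)·7 ⇒ q(2) = (1-q)(6) ⇒ q = 3/4
P2 indiff ⇒ p·8+(1-p)·1 = p·9+(1-p)·0 ⇒ p(-1) = (1-p)(-1) ⇒ p = 1/2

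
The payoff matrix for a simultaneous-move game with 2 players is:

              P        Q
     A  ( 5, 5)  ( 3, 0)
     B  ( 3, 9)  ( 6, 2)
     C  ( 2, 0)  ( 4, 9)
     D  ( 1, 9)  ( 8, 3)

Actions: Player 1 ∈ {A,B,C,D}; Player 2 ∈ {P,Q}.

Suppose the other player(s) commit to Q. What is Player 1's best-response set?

u_1(A vs Q) = 3
u_1(B vs Q) = 6
u_1(C vs Q) = 4
u_1(D vs Q) = 8
max payoff 8 at {D}

argmax u_1 = {D}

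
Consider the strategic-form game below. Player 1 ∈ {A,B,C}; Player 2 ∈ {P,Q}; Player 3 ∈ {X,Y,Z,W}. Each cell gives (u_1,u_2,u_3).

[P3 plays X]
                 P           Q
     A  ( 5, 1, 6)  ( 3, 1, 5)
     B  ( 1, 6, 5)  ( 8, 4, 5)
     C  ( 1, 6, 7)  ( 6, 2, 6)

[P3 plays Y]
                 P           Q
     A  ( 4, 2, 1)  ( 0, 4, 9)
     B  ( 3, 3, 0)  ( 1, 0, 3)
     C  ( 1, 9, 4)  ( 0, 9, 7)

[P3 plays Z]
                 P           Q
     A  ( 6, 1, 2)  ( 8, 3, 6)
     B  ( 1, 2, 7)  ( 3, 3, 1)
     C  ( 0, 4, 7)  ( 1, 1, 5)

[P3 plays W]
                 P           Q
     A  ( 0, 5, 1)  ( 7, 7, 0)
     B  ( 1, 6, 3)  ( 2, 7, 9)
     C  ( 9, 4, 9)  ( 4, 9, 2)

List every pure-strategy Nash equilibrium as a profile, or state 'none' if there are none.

(A,P,X): NE
(A,P,Y): not NE [P2→Q gives 4>2; P3→X gives 6>1]
(A,P,Z): not NE [P2→Q gives 3>1; P3→X gives 6>2]
(A,P,W): not NE [P1→C gives 9>0; P2→Q gives 7>5; P3→X gives 6>1]
(A,Q,X): not NE [P1→B gives 8>3; P3→Y gives 9>5]
(A,Q,Y): not NE [P1→B gives 1>0]
(A,Q,Z): not NE [P3→Y gives 9>6]
(A,Q,W): not NE [P3→Y gives 9>0]
(B,P,X): not NE [P1→A gives 5>1; P3→Z gives 7>5]
(B,P,Y): not NE [P1→A gives 4>3; P3→Z gives 7>0]
(B,P,Z): not NE [P1→A gives 6>1; P2→Q gives 3>2]
(B,P,W): not NE [P1→C gives 9>1; P2→Q gives 7>6; P3→Z gives 7>3]
(B,Q,X): not NE [P2→P gives 6>4; P3→W gives 9>5]
(B,Q,Y): not NE [P2→P gives 3>0; P3→W gives 9>3]
(B,Q,Z): not NE [P1→A gives 8>3; P3→W gives 9>1]
(B,Q,W): not NE [P1→A gives 7>2]
(C,P,X): not NE [P1→A gives 5>1; P3→W gives 9>7]
(C,P,Y): not NE [P1→A gives 4>1; P3→W gives 9>4]
(C,P,Z): not NE [P1→A gives 6>0; P3→W gives 9>7]
(C,P,W): not NE [P2→Q gives 9>4]
(C,Q,X): not NE [P1→B gives 8>6; P2→P gives 6>2; P3→Y gives 7>6]
(C,Q,Y): not NE [P1→B gives 1>0]
(C,Q,Z): not NE [P1→A gives 8>1; P2→P gives 4>1; P3→Y gives 7>5]
(C,Q,W): not NE [P1→A gives 7>4; P3→Y gives 7>2]

Nash profiles: (A,P,X)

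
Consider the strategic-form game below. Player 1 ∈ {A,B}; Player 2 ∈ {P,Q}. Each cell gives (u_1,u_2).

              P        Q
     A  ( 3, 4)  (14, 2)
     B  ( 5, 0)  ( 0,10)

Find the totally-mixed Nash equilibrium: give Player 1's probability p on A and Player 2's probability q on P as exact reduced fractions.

P1 indiff ⇒ q·3+(1-q)·14 = q·5+(1-q)·0 ⇒ q(-2) = (1-q)(-14) ⇒ q = 7/8
P2 indiff ⇒ p·4+(1-p)·0 = p·2+(1-p)·10 ⇒ p(2) = (1-p)(10) ⇒ p = 5/6

p=5/6, q=7/8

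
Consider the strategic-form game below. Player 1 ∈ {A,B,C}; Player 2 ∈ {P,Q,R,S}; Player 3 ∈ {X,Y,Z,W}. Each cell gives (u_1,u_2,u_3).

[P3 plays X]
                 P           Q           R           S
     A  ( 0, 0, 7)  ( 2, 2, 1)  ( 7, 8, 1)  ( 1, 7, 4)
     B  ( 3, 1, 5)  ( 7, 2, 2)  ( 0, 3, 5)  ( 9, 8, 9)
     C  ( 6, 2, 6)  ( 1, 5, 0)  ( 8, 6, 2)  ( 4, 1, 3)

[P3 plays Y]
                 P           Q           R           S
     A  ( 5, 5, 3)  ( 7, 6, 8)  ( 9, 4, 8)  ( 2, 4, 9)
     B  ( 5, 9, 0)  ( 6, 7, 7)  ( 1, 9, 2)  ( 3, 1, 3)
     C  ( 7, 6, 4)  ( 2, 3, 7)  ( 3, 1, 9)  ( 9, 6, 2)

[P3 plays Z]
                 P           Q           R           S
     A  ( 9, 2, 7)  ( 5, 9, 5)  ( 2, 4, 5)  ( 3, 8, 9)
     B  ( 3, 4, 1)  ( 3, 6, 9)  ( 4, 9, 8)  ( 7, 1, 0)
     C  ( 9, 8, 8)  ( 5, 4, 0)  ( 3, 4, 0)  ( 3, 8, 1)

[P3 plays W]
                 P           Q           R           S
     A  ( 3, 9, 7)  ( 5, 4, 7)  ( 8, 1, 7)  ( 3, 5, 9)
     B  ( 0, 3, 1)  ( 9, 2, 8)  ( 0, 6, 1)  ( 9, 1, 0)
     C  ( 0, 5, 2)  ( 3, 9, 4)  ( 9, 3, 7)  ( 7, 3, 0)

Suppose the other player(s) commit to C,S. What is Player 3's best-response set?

u_3(X vs C,S) = 3
u_3(Y vs C,S) = 2
u_3(Z vs C,S) = 1
u_3(W vs C,S) = 0
max payoff 3 at {X}

BR_3 = {X}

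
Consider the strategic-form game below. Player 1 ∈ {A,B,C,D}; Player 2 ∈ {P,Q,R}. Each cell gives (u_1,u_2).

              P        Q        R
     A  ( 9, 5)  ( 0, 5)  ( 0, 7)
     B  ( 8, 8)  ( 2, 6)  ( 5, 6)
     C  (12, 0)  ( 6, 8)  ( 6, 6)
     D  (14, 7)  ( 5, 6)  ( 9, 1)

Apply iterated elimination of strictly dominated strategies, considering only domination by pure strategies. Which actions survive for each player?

Remaining: P1:{C,D} P2:{P,Q}

P1 drop A (C beats it: P:12>9 Q:6>0 R:6>0)
P1 drop B (C beats it: P:12>8 Q:6>2 R:6>5)
P2 drop R (Q beats it: C:8>6 D:6>1)
P1→{C,D} P2→{P,Q}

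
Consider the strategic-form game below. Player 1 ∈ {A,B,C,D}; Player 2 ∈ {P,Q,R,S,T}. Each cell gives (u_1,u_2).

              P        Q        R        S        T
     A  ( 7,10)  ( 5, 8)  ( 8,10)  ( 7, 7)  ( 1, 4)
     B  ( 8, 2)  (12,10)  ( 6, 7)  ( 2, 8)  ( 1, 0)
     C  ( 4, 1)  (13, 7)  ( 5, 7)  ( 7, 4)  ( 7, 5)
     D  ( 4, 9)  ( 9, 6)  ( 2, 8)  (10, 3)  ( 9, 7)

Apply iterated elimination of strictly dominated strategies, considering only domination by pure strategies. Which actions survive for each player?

Survivors P1:{A,B,C} P2:{P,Q,R}

P2 drop S (Q beats it: A:8>7 B:10>8 C:7>4 D:6>3)
P2 drop T (R beats it: A:10>4 B:7>0 C:7>5 D:8>7)
P1 drop D (B beats it: P:8>4 Q:12>9 R:6>2)
P1→{A,B,C} P2→{P,Q,R}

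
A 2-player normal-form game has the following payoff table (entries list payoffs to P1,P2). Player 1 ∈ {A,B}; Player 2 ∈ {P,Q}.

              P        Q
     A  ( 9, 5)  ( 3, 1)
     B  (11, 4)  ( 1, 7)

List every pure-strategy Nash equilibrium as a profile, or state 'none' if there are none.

(A,P): not NE [P1→B gives 11>9]
(A,Q): not NE [P2→P gives 5>1]
(B,P): not NE [P2→Q gives 7>4]
(B,Q): not NE [P1→A gives 3>1]

Equilibria: none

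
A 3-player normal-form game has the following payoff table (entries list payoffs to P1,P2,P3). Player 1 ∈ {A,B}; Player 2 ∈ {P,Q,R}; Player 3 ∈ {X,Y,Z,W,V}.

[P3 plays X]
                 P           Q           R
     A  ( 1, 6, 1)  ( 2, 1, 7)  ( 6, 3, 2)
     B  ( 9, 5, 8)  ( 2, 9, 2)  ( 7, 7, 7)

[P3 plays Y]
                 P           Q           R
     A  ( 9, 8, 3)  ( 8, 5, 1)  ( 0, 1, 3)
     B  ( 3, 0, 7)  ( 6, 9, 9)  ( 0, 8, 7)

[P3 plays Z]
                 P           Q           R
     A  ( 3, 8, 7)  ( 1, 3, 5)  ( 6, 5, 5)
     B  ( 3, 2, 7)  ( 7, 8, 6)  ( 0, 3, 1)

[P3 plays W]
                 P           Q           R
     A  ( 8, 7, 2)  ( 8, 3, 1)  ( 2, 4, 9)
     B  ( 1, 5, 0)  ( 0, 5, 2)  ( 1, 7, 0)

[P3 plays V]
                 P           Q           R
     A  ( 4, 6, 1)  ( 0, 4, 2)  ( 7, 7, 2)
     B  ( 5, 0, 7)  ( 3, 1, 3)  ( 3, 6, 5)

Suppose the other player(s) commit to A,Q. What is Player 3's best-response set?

u_3(X vs A,Q) = 7
u_3(Y vs A,Q) = 1
u_3(Z vs A,Q) = 5
u_3(W vs A,Q) = 1
u_3(V vs A,Q) = 2
max payoff 7 at {X}

P3 best: {X}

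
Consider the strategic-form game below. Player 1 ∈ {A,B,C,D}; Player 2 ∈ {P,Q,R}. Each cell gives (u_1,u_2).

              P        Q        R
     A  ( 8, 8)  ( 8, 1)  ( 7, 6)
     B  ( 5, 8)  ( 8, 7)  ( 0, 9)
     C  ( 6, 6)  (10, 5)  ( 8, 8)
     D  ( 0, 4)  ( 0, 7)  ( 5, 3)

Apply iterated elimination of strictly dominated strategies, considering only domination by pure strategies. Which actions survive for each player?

Remaining: P1:{A,C} P2:{P,R}

P1 drop B (C beats it: P:6>5 Q:10>8 R:8>0)
P1 drop D (A beats it: P:8>0 Q:8>0 R:7>5)
P2 drop Q (P beats it: A:8>1 C:6>5)
P1→{A,C} P2→{P,R}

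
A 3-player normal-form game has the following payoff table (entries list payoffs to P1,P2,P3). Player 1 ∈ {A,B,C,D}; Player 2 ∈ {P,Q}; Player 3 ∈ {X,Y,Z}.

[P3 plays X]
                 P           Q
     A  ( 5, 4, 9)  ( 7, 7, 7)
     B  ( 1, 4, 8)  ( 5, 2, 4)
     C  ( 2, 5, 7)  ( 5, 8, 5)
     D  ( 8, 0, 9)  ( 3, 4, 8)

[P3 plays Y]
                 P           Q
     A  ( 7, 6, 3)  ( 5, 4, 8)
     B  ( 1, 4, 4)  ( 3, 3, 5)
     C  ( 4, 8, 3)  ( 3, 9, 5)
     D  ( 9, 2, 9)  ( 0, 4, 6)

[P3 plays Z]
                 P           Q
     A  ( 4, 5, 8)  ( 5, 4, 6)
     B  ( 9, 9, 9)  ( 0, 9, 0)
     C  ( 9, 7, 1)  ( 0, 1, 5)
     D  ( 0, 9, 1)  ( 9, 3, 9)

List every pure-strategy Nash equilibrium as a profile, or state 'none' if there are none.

(A,P,X): not NE [P1→D gives 8>5; P2→Q gives 7>4]
(A,P,Y): not NE [P1→D gives 9>7; P3→X gives 9>3]
(A,P,Z): not NE [P1→C gives 9>4; P3→X gives 9>8]
(A,Q,X): not NE [P3→Y gives 8>7]
(A,Q,Y): not NE [P2→P gives 6>4]
(A,Q,Z): not NE [P1→D gives 9>5; P2→P gives 5>4; P3→Y gives 8>6]
(B,P,X): not NE [P1→D gives 8>1; P3→Z gives 9>8]
(B,P,Y): not NE [P1→D gives 9>1; P3→Z gives 9>4]
(B,P,Z): NE
(B,Q,X): not NE [P1→A gives 7>5; P2→P gives 4>2; P3→Y gives 5>4]
(B,Q,Y): not NE [P1→A gives 5>3; P2→P gives 4>3]
(B,Q,Z): not NE [P1→D gives 9>0; P3→Y gives 5>0]
(C,P,X): not NE [P1→D gives 8>2; P2→Q gives 8>5]
(C,P,Y): not NE [P1→D gives 9>4; P2→Q gives 9>8; P3→X gives 7>3]
(C,P,Z): not NE [P3→X gives 7>1]
(C,Q,X): not NE [P1→A gives 7>5]
(C,Q,Y): not NE [P1→A gives 5>3]
(C,Q,Z): not NE [P1→D gives 9>0; P2→P gives 7>1]
(D,P,X): not NE [P2→Q gives 4>0]
(D,P,Y): not NE [P2→Q gives 4>2]
(D,P,Z): not NE [P1→C gives 9>0; P3→Y gives 9>1]
(D,Q,X): not NE [P1→A gives 7>3; P3→Z gives 9>8]
(D,Q,Y): not NE [P1→A gives 5>0; P3→Z gives 9>6]
(D,Q,Z): not NE [P2→P gives 9>3]

Nash profiles: (B,P,Z)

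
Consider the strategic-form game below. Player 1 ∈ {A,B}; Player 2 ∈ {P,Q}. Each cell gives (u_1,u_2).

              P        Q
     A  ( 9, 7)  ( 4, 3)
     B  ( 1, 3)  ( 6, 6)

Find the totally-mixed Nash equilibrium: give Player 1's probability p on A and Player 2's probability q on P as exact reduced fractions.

P1 indiff ⇒ q·9+(1-q)·4 = q·1+(1-q)·6 ⇒ q(8) = (1-q)(2) ⇒ q = 1/5
P2 indiff ⇒ p·7+(1-p)·3 = p·3+(1-p)·6 ⇒ p(4) = (1-p)(3) ⇒ p = 3/7

(p,q) = (3/7, 1/5)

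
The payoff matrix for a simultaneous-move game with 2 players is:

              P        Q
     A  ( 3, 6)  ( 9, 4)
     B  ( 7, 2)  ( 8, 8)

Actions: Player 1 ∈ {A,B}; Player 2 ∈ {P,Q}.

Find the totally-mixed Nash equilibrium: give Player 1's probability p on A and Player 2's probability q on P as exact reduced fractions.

P1 indiff ⇒ q·3+(1-q)·9 = q·7+(1-q)·8 ⇒ q(-4) = (1-q)(-1) ⇒ q = 1/5
P2 indiff ⇒ p·6+(1-p)·2 = p·4+(1-p)·8 ⇒ p(2) = (1-p)(6) ⇒ p = 3/4

(p,q) = (3/4, 1/5)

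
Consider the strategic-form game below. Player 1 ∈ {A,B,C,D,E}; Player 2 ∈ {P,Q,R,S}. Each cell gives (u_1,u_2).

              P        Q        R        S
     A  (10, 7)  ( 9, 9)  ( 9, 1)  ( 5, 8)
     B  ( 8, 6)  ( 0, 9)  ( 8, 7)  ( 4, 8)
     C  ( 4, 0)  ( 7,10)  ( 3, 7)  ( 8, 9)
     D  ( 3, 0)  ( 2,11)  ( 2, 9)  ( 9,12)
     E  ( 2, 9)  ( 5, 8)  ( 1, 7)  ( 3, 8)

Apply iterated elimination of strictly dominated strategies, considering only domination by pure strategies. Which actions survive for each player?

P1 drop B (A beats it: P:10>8 Q:9>0 R:9>8 S:5>4)
P1 drop E (A beats it: P:10>2 Q:9>5 R:9>1 S:5>3)
P2 drop P (Q beats it: A:9>7 C:10>0 D:11>0)
P2 drop R (Q beats it: A:9>1 C:10>7 D:11>9)
P1→{A,C,D} P2→{Q,S}

Remaining: P1:{A,C,D} P2:{Q,S}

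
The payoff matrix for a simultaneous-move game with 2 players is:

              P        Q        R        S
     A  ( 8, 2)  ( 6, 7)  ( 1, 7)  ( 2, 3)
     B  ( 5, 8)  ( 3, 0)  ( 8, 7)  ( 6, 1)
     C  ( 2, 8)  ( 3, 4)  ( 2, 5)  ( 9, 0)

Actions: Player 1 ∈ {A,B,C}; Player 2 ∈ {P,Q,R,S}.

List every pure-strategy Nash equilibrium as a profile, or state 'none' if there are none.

(A,P): not NE [P2→R gives 7>2]
(A,Q): NE
(A,R): not NE [P1→B gives 8>1]
(A,S): not NE [P1→C gives 9>2; P2→R gives 7>3]
(B,P): not NE [P1→A gives 8>5]
(B,Q): not NE [P1→A gives 6>3; P2→P gives 8>0]
(B,R): not NE [P2→P gives 8>7]
(B,S): not NE [P1→C gives 9>6; P2→P gives 8>1]
(C,P): not NE [P1→A gives 8>2]
(C,Q): not NE [P1→A gives 6>3; P2→P gives 8>4]
(C,R): not NE [P1→B gives 8>2; P2→P gives 8>5]
(C,S): not NE [P2→P gives 8>0]

PSNE = {(A,Q)}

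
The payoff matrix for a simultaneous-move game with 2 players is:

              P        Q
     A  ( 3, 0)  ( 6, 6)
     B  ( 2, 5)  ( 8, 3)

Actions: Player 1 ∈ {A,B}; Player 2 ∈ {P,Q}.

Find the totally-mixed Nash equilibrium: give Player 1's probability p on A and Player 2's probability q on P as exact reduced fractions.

p=1/4, q=2/3

P1 indiff ⇒ q·3+(1-q)·6 = q·2+(1-q)·8 ⇒ q(1) = (1-q)(2) ⇒ q = 2/3
P2 indiff ⇒ p·0+(1-p)·5 = p·6+(1-p)·3 ⇒ p(-6) = (1-p)(-2) ⇒ p = 1/4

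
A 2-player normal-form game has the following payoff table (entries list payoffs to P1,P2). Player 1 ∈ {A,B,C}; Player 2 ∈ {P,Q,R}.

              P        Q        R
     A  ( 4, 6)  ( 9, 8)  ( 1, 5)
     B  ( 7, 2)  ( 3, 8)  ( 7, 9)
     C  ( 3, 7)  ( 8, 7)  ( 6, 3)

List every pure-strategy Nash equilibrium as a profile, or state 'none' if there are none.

Nash profiles: (A,Q), (B,R)

(A,P): not NE [P1→B gives 7>4; P2→Q gives 8>6]
(A,Q): NE
(A,R): not NE [P1→B gives 7>1; P2→Q gives 8>5]
(B,P): not NE [P2→R gives 9>2]
(B,Q): not NE [P1→A gives 9>3; P2→R gives 9>8]
(B,R): NE
(C,P): not NE [P1→B gives 7>3]
(C,Q): not NE [P1→A gives 9>8]
(C,R): not NE [P1→B gives 7>6; P2→Q gives 7>3]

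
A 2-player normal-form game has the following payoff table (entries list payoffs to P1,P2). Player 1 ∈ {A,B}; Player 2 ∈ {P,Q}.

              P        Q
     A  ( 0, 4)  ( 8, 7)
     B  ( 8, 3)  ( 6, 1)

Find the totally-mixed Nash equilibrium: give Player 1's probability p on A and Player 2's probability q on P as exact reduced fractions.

P1 indiff ⇒ q·0+(1-q)·8 = q·8+(1-q)·6 ⇒ q(-8) = (1-q)(-2) ⇒ q = 1/5
P2 indiff ⇒ p·4+(1-p)·3 = p·7+(1-p)·1 ⇒ p(-3) = (1-p)(-2) ⇒ p = 2/5

(p,q) = (2/5, 1/5)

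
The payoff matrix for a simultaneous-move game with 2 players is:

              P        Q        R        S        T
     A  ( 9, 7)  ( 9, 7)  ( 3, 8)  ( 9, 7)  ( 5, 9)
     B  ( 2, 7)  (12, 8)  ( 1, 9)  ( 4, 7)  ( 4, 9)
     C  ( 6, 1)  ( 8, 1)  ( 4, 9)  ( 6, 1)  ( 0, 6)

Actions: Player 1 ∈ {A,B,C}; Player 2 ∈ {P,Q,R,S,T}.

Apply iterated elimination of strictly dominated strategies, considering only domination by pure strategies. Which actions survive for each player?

IESDS → P1:{A,C} P2:{R,T}

P2 drop P (R beats it: A:8>7 B:9>7 C:9>1)
P2 drop Q (R beats it: A:8>7 B:9>8 C:9>1)
P1 drop B (A beats it: R:3>1 S:9>4 T:5>4)
P2 drop S (R beats it: A:8>7 C:9>1)
P1→{A,C} P2→{R,T}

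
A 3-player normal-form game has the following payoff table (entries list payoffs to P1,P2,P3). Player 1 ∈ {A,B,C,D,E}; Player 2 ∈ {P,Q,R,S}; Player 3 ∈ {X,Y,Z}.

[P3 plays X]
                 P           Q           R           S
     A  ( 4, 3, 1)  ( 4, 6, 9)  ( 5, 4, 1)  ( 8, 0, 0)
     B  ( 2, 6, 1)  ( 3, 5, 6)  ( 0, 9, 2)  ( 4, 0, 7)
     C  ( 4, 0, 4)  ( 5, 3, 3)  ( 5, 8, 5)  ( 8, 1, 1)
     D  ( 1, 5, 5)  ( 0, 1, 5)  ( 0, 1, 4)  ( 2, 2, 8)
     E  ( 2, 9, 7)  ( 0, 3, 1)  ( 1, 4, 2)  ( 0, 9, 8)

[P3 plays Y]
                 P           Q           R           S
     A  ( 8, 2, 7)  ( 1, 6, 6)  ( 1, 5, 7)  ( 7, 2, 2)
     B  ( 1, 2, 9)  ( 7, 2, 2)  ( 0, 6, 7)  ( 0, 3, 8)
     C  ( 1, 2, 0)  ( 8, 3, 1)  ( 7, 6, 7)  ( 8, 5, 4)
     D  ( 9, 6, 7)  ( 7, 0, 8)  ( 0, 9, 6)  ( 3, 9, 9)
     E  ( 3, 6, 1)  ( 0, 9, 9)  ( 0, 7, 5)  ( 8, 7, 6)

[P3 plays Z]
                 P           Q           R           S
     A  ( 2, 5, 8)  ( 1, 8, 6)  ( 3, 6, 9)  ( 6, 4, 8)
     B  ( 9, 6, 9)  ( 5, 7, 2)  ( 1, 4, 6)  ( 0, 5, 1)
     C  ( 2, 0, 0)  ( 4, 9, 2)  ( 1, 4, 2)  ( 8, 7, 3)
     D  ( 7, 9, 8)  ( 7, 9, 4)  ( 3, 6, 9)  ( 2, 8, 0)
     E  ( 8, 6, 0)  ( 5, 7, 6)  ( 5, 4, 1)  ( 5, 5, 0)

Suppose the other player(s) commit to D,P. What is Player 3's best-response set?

u_3(X vs D,P) = 5
u_3(Y vs D,P) = 7
u_3(Z vs D,P) = 8
max payoff 8 at {Z}

BR_3 = {Z}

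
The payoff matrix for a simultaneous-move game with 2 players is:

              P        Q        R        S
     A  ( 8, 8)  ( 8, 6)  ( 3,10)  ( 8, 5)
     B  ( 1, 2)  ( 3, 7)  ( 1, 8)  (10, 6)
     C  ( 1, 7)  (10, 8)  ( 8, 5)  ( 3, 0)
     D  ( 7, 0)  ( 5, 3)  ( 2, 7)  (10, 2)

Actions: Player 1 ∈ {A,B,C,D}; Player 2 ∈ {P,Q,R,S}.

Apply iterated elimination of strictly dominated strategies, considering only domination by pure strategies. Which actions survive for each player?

P2 drop S (Q beats it: A:6>5 B:7>6 C:8>0 D:3>2)
P1 drop B (A beats it: P:8>1 Q:8>3 R:3>1)
P1 drop D (A beats it: P:8>7 Q:8>5 R:3>2)
P1→{A,C} P2→{P,Q,R}

Remaining: P1:{A,C} P2:{P,Q,R}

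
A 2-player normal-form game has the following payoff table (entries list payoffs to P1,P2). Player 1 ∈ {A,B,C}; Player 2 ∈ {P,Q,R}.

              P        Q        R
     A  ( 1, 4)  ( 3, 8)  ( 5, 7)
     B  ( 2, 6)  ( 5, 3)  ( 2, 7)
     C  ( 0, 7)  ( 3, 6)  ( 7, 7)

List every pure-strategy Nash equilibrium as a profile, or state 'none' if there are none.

PSNE = {(C,R)}

(A,P): not NE [P1→B gives 2>1; P2→Q gives 8>4]
(A,Q): not NE [P1→B gives 5>3]
(A,R): not NE [P1→C gives 7>5; P2→Q gives 8>7]
(B,P): not NE [P2→R gives 7>6]
(B,Q): not NE [P2→R gives 7>3]
(B,R): not NE [P1→C gives 7>2]
(C,P): not NE [P1→B gives 2>0]
(C,Q): not NE [P1→B gives 5>3; P2→R gives 7>6]
(C,R): NE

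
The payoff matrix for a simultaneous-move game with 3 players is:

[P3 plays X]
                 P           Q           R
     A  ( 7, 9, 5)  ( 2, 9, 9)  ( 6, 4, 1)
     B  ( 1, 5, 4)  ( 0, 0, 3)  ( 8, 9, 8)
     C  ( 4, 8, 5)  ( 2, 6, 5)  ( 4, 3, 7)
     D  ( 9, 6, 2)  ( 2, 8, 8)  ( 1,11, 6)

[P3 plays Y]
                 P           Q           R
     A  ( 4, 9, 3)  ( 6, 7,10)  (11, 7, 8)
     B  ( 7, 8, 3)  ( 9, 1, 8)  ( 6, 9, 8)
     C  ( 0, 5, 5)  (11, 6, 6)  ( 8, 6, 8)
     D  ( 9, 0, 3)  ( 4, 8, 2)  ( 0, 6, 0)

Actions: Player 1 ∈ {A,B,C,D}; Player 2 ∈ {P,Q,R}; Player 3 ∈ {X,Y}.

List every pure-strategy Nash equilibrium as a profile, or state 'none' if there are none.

NE set: (B,R,X), (C,Q,Y)

(A,P,X): not NE [P1→D gives 9>7]
(A,P,Y): not NE [P1→D gives 9>4; P3→X gives 5>3]
(A,Q,X): not NE [P3→Y gives 10>9]
(A,Q,Y): not NE [P1→C gives 11>6; P2→P gives 9>7]
(A,R,X): not NE [P1→B gives 8>6; P2→Q gives 9>4; P3→Y gives 8>1]
(A,R,Y): not NE [P2→P gives 9>7]
(B,P,X): not NE [P1→D gives 9>1; P2→R gives 9>5]
(B,P,Y): not NE [P1→D gives 9>7; P2→R gives 9>8; P3→X gives 4>3]
(B,Q,X): not NE [P1→D gives 2>0; P2→R gives 9>0; P3→Y gives 8>3]
(B,Q,Y): not NE [P1→C gives 11>9; P2→R gives 9>1]
(B,R,X): NE
(B,R,Y): not NE [P1→A gives 11>6]
(C,P,X): not NE [P1→D gives 9>4]
(C,P,Y): not NE [P1→D gives 9>0; P2→R gives 6>5]
(C,Q,X): not NE [P2→P gives 8>6; P3→Y gives 6>5]
(C,Q,Y): NE
(C,R,X): not NE [P1→B gives 8>4; P2→P gives 8>3; P3→Y gives 8>7]
(C,R,Y): not NE [P1→A gives 11>8]
(D,P,X): not NE [P2→R gives 11>6; P3→Y gives 3>2]
(D,P,Y): not NE [P2→Q gives 8>0]
(D,Q,X): not NE [P2→R gives 11>8]
(D,Q,Y): not NE [P1→C gives 11>4; P3→X gives 8>2]
(D,R,X): not NE [P1→B gives 8>1]
(D,R,Y): not NE [P1→A gives 11>0; P2→Q gives 8>6; P3→X gives 6>0]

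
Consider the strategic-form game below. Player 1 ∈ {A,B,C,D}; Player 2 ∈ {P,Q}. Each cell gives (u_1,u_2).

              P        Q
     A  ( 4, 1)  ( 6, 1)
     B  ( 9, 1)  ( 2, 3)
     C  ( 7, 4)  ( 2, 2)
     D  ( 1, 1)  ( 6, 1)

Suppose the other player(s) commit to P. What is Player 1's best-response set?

BR_1 = {B}

u_1(A vs P) = 4
u_1(B vs P) = 9
u_1(C vs P) = 7
u_1(D vs P) = 1
max payoff 9 at {B}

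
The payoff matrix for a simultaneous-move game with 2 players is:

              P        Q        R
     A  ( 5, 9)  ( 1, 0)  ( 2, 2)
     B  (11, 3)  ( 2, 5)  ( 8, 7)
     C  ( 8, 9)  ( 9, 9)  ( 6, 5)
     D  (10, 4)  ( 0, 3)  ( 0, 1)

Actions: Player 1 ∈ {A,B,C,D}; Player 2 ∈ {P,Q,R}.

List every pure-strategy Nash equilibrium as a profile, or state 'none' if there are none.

(A,P): not NE [P1→B gives 11>5]
(A,Q): not NE [P1→C gives 9>1; P2→P gives 9>0]
(A,R): not NE [P1→B gives 8>2; P2→P gives 9>2]
(B,P): not NE [P2→R gives 7>3]
(B,Q): not NE [P1→C gives 9>2; P2→R gives 7>5]
(B,R): NE
(C,P): not NE [P1→B gives 11>8]
(C,Q): NE
(C,R): not NE [P1→B gives 8>6; P2→Q gives 9>5]
(D,P): not NE [P1→B gives 11>10]
(D,Q): not NE [P1→C gives 9>0; P2→P gives 4>3]
(D,R): not NE [P1→B gives 8>0; P2→P gives 4>1]

NE set: (B,R), (C,Q)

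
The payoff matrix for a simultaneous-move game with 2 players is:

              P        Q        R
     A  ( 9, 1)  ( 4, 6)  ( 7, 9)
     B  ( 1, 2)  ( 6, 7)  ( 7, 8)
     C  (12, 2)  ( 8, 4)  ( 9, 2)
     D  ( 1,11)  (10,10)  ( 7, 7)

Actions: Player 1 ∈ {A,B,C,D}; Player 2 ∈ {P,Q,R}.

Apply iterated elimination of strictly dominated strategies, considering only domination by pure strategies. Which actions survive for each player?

Remaining: P1:{C,D} P2:{P,Q}

P1 drop A (C beats it: P:12>9 Q:8>4 R:9>7)
P1 drop B (C beats it: P:12>1 Q:8>6 R:9>7)
P2 drop R (Q beats it: C:4>2 D:10>7)
P1→{C,D} P2→{P,Q}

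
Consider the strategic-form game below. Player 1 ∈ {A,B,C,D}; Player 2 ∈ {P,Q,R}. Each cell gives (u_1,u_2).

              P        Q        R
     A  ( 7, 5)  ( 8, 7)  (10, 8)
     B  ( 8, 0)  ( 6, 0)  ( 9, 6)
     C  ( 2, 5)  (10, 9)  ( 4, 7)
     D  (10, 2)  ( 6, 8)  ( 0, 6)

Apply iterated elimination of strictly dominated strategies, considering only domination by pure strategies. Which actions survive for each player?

IESDS → P1:{A,C} P2:{Q,R}

P2 drop P (R beats it: A:8>5 B:6>0 C:7>5 D:6>2)
P1 drop B (A beats it: Q:8>6 R:10>9)
P1 drop D (A beats it: Q:8>6 R:10>0)
P1→{A,C} P2→{Q,R}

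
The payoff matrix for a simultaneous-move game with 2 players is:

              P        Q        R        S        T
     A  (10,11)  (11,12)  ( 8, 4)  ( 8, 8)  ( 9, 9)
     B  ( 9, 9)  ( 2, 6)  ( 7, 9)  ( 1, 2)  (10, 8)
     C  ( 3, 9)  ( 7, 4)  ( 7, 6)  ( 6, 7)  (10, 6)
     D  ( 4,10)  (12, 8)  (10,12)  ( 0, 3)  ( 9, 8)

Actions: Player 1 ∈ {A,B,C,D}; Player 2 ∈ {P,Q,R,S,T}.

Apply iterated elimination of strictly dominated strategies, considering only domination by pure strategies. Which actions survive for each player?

P2 drop S (P beats it: A:11>8 B:9>2 C:9>7 D:10>3)
P2 drop T (P beats it: A:11>9 B:9>8 C:9>6 D:10>8)
P1 drop B (A beats it: P:10>9 Q:11>2 R:8>7)
P1 drop C (A beats it: P:10>3 Q:11>7 R:8>7)
P1→{A,D} P2→{P,Q,R}

Remaining: P1:{A,D} P2:{P,Q,R}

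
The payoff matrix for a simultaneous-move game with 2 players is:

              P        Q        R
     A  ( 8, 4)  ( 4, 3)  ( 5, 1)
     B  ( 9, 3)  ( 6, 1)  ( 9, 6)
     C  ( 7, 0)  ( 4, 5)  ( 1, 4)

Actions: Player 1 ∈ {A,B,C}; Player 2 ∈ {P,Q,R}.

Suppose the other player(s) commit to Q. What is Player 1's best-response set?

u_1(A vs Q) = 4
u_1(B vs Q) = 6
u_1(C vs Q) = 4
max payoff 6 at {B}

P1 best: {B}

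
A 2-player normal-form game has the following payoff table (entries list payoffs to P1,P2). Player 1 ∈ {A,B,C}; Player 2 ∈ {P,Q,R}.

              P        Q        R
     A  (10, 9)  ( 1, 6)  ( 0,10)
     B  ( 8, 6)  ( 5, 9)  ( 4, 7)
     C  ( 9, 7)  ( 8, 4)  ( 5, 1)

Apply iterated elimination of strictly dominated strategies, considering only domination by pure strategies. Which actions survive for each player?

P1 drop B (C beats it: P:9>8 Q:8>5 R:5>4)
P2 drop Q (P beats it: A:9>6 C:7>4)
P1→{A,C} P2→{P,R}

Remaining: P1:{A,C} P2:{P,R}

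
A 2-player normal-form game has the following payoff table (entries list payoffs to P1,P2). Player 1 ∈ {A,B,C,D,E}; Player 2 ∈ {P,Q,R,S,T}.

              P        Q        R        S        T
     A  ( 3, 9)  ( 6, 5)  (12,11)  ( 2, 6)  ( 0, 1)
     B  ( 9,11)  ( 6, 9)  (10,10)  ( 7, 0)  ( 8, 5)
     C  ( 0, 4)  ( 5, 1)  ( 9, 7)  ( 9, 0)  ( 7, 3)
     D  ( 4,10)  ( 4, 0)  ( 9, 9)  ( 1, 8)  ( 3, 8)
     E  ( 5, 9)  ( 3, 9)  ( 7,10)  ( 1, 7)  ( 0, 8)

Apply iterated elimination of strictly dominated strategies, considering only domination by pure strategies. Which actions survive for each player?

Remaining: P1:{A,B} P2:{P,R}

P1 drop D (B beats it: P:9>4 Q:6>4 R:10>9 S:7>1 T:8>3)
P1 drop E (B beats it: P:9>5 Q:6>3 R:10>7 S:7>1 T:8>0)
P2 drop Q (P beats it: A:9>5 B:11>9 C:4>1)
P2 drop S (P beats it: A:9>6 B:11>0 C:4>0)
P1 drop C (B beats it: P:9>0 R:10>9 T:8>7)
P2 drop T (P beats it: A:9>1 B:11>5)
P1→{A,B} P2→{P,R}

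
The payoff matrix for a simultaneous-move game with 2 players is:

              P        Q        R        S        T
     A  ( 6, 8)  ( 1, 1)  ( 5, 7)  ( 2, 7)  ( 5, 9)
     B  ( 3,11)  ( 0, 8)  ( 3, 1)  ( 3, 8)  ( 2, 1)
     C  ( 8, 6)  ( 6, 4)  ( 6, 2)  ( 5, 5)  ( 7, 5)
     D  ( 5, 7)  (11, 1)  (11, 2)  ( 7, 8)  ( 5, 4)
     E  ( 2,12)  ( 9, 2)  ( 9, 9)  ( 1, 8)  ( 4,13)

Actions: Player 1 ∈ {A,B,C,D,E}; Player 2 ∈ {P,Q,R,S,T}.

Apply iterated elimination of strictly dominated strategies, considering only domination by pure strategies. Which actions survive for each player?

Survivors P1:{C,D} P2:{P,S}

P1 drop A (C beats it: P:8>6 Q:6>1 R:6>5 S:5>2 T:7>5)
P1 drop B (C beats it: P:8>3 Q:6>0 R:6>3 S:5>3 T:7>2)
P1 drop E (D beats it: P:5>2 Q:11>9 R:11>9 S:7>1 T:5>4)
P2 drop Q (P beats it: C:6>4 D:7>1)
P2 drop R (P beats it: C:6>2 D:7>2)
P2 drop T (P beats it: C:6>5 D:7>4)
P1→{C,D} P2→{P,S}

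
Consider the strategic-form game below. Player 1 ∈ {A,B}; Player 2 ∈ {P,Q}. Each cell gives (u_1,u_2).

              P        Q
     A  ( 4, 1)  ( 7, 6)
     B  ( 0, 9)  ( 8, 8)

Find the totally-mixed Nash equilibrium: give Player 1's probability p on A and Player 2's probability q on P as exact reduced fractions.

P1 indiff ⇒ q·4+(1-q)·7 = q·0+(1-q)·8 ⇒ q(4) = (1-q)(1) ⇒ q = 1/5
P2 indiff ⇒ p·1+(1-p)·9 = p·6+(1-p)·8 ⇒ p(-5) = (1-p)(-1) ⇒ p = 1/6

p=1/6, q=1/5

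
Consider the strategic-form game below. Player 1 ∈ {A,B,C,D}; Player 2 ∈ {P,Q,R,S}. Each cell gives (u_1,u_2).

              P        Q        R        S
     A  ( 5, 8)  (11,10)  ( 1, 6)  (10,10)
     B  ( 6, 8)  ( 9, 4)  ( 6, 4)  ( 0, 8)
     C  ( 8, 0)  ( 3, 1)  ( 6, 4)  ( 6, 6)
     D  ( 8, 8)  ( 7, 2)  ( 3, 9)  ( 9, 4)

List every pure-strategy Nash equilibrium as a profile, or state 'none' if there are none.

Nash profiles: (A,Q), (A,S)

(A,P): not NE [P1→D gives 8>5; P2→S gives 10>8]
(A,Q): NE
(A,R): not NE [P1→C gives 6>1; P2→S gives 10>6]
(A,S): NE
(B,P): not NE [P1→D gives 8>6]
(B,Q): not NE [P1→A gives 11>9; P2→S gives 8>4]
(B,R): not NE [P2→S gives 8>4]
(B,S): not NE [P1→A gives 10>0]
(C,P): not NE [P2→S gives 6>0]
(C,Q): not NE [P1→A gives 11>3; P2→S gives 6>1]
(C,R): not NE [P2→S gives 6>4]
(C,S): not NE [P1→A gives 10>6]
(D,P): not NE [P2→R gives 9>8]
(D,Q): not NE [P1→A gives 11>7; P2→R gives 9>2]
(D,R): not NE [P1→C gives 6>3]
(D,S): not NE [P1→A gives 10>9; P2→R gives 9>4]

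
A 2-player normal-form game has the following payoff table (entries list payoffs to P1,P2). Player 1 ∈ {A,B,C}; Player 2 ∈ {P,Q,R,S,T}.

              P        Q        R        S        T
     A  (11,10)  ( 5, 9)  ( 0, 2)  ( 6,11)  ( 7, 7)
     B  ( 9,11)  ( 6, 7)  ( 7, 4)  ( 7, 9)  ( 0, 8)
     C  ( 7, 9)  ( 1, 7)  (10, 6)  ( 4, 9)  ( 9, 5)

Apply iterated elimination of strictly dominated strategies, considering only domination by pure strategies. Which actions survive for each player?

Survivors P1:{A,B} P2:{P,S}

P2 drop Q (P beats it: A:10>9 B:11>7 C:9>7)
P2 drop R (P beats it: A:10>2 B:11>4 C:9>6)
P2 drop T (P beats it: A:10>7 B:11>8 C:9>5)
P1 drop C (A beats it: P:11>7 S:6>4)
P1→{A,B} P2→{P,S}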